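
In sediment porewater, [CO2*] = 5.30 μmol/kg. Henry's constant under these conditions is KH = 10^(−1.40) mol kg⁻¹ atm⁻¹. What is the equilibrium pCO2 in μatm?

KH = 10^(−1.40) = 3.981×10^-2 mol kg⁻¹ atm⁻¹
pCO2 = [CO2*]/KH = 5.30×10^-6 / 3.981×10^-2 = 1.33×10^-4 atm = 133 μatm

pCO2 = 133 μatm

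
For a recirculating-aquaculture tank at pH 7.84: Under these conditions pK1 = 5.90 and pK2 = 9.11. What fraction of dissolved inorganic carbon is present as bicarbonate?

α₁ = 1 / (1 + [H⁺]/K1 + K2/[H⁺]) = 1 / (1 + 10^-1.94 + 10^-1.27)
   = 1 / (1 + 0.011482 + 0.053703) = 1/1.0652 = 0.9388

α₁ = 0.939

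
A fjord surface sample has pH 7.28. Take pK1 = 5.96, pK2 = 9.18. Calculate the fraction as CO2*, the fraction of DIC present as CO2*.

α₀ = 0.0451

α₀ = 1 / (1 + K1/[H⁺] + K1K2/[H⁺]²) = 1 / (1 + 10^+1.32 + 10^-0.58)
   = 1 / (1 + 20.893 + 0.26303) = 1/22.156 = 0.04513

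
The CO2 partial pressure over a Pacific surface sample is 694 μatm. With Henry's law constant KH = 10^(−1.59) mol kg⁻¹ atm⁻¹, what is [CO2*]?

KH = 10^(−1.59) = 2.570×10^-2 mol kg⁻¹ atm⁻¹
[CO2*] = KH · pCO2 = 2.570×10^-2 × 694×10^-6 atm = 1.78×10^-5 mol/kg

[CO2*] = 17.8 μmol/kg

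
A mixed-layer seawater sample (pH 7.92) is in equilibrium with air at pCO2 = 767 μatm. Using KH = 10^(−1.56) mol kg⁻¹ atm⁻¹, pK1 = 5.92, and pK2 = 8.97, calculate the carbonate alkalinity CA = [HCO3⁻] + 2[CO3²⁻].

CA = 2.49 mmol/kg

[CO2*] = KH · pCO2 = 10^(−1.56) × 767×10^-6 = 2.112×10^-5 mol/kg
α₀ = 1/(1 + K1/[H⁺] + K1K2/[H⁺]²) = 1/(1 + 10^+2.00 + 10^+0.95) = 0.009098
DIC = [CO2*]/α₀ = 2.112×10^-5 / 0.009098 = 2.322 mmol/kg
CA = (α₁ + 2α₂)·DIC = (0.9098 + 2×0.08109) × 2.322 = 2.49 mmol/kg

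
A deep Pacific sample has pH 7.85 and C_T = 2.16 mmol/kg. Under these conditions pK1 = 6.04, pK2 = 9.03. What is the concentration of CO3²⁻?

α₂ = 1 / (1 + [H⁺]/K2 + [H⁺]²/(K1K2)) = 1 / (1 + 10^+1.18 + 10^-0.63)
   = 1 / (1 + 15.136 + 0.23442) = 1/16.370 = 0.06109
[CO3²⁻] = α₂ × DIC = 0.06109 × 2.16 = 0.132 mmol/kg

[CO3²⁻] = 0.132 mmol/kg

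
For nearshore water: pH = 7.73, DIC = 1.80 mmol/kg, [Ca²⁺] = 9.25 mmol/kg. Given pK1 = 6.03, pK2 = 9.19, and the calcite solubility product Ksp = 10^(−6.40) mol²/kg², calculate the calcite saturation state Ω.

α₂ = 1 / (1 + [H⁺]/K2 + [H⁺]²/(K1K2)) = 1 / (1 + 10^+1.46 + 10^-0.24)
   = 1 / (1 + 28.840 + 0.57544) = 1/30.416 = 0.03288
[CO3²⁻] = α₂ × DIC = 0.03288 × 1.80 = 0.05918 mmol/kg
Ksp = 10^(−6.40) = 3.981×10^-7
Ω = [Ca²⁺][CO3²⁻]/Ksp = (9.25×10^-3)(5.918×10^-5) / 3.981×10^-7 = 1.38

Ω = 1.38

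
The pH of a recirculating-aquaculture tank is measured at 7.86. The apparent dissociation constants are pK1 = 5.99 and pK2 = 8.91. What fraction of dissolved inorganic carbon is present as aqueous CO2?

α₀ = 1 / (1 + K1/[H⁺] + K1K2/[H⁺]²) = 1 / (1 + 10^+1.87 + 10^+0.82)
   = 1 / (1 + 74.131 + 6.6069) = 1/81.738 = 0.01223

α₀ = 0.0122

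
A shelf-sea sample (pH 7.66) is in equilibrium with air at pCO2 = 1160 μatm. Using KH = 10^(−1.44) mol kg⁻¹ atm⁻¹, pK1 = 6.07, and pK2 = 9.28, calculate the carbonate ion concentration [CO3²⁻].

[CO3²⁻] = 0.0393 mmol/kg

[CO2*] = KH · pCO2 = 10^(−1.44) × 1160×10^-6 = 4.212×10^-5 mol/kg
α₀ = 1/(1 + K1/[H⁺] + K1K2/[H⁺]²) = 1/(1 + 10^+1.59 + 10^-0.03) = 0.02449
DIC = [CO2*]/α₀ = 4.212×10^-5 / 0.02449 = 1.720 mmol/kg
[CO3²⁻] = α₂·DIC; α₂ = 0.02285, so [CO3²⁻] = 0.02285 × 1.720 = 0.0393 mmol/kg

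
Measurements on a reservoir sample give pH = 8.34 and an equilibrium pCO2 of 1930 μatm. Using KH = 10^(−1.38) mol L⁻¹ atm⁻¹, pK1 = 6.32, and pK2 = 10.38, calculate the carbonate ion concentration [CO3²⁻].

[CO3²⁻] = 0.0768 mmol/L

[CO2*] = KH · pCO2 = 10^(−1.38) × 1930×10^-6 = 8.046×10^-5 mol/L
α₀ = 1/(1 + K1/[H⁺] + K1K2/[H⁺]²) = 1/(1 + 10^+2.02 + 10^-0.02) = 0.009375
DIC = [CO2*]/α₀ = 8.046×10^-5 / 0.009375 = 8.582 mmol/L
[CO3²⁻] = α₂·DIC; α₂ = 0.008953, so [CO3²⁻] = 0.008953 × 8.582 = 0.0768 mmol/L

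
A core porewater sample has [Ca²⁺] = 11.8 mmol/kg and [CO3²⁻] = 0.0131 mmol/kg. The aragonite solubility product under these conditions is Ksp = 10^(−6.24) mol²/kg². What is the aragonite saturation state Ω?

Ω = 0.269

Ksp = 10^(−6.24) = 5.754×10^-7
Ω = [Ca²⁺][CO3²⁻]/Ksp = (11.8×10^-3)(0.0131×10^-3) / 5.754×10^-7 = 0.269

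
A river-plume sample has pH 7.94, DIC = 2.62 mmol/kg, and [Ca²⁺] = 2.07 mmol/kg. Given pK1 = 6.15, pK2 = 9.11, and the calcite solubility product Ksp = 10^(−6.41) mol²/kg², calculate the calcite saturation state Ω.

α₂ = 1 / (1 + [H⁺]/K2 + [H⁺]²/(K1K2)) = 1 / (1 + 10^+1.17 + 10^-0.62)
   = 1 / (1 + 14.791 + 0.23988) = 1/16.031 = 0.06238
[CO3²⁻] = α₂ × DIC = 0.06238 × 2.62 = 0.1634 mmol/kg
Ksp = 10^(−6.41) = 3.890×10^-7
Ω = [Ca²⁺][CO3²⁻]/Ksp = (2.07×10^-3)(1.634×10^-4) / 3.890×10^-7 = 0.870

Ω = 0.870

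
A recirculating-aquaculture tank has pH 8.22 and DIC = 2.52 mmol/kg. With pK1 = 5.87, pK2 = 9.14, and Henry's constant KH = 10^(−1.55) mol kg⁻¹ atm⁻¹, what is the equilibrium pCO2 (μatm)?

pCO2 = 355 μatm

α₀ = 1 / (1 + K1/[H⁺] + K1K2/[H⁺]²) = 1 / (1 + 10^+2.35 + 10^+1.43)
   = 1 / (1 + 223.87 + 26.915) = 1/251.79 = 0.003972
[CO2*] = α₀ × DIC = 0.003972 × 2.52 = 0.01001 mmol/kg = 10.01 μmol/kg
pCO2 = [CO2*]/KH = 1.001×10^-5 / 2.818×10^-2 = 355 μatm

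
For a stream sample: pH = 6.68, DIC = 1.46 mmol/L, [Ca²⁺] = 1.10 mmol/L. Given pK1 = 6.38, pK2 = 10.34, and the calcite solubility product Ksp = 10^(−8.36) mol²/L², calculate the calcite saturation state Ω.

Ω = 0.0536

α₂ = 1 / (1 + [H⁺]/K2 + [H⁺]²/(K1K2)) = 1 / (1 + 10^+3.66 + 10^+3.36)
   = 1 / (1 + 4570.9 + 2290.9) = 1/6862.7 = 0.0001457
[CO3²⁻] = α₂ × DIC = 0.0001457 × 1.46 = 0.0002127 mmol/L = 0.2127 μmol/L
Ksp = 10^(−8.36) = 4.365×10^-9
Ω = [Ca²⁺][CO3²⁻]/Ksp = (1.10×10^-3)(2.127×10^-7) / 4.365×10^-9 = 0.0536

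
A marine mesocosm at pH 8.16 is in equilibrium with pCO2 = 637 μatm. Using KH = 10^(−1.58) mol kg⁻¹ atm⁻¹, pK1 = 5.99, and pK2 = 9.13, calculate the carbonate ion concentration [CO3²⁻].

[CO3²⁻] = 0.266 mmol/kg

[CO2*] = KH · pCO2 = 10^(−1.58) × 637×10^-6 = 1.675×10^-5 mol/kg
α₀ = 1/(1 + K1/[H⁺] + K1K2/[H⁺]²) = 1/(1 + 10^+2.17 + 10^+1.20) = 0.006069
DIC = [CO2*]/α₀ = 1.675×10^-5 / 0.006069 = 2.761 mmol/kg
[CO3²⁻] = α₂·DIC; α₂ = 0.09619, so [CO3²⁻] = 0.09619 × 2.761 = 0.266 mmol/kg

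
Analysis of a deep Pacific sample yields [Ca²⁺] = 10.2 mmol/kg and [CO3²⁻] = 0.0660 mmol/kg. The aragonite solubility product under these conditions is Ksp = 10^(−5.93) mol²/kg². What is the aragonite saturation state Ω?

Ω = 0.573

Ksp = 10^(−5.93) = 1.175×10^-6
Ω = [Ca²⁺][CO3²⁻]/Ksp = (10.2×10^-3)(0.0660×10^-3) / 1.175×10^-6 = 0.573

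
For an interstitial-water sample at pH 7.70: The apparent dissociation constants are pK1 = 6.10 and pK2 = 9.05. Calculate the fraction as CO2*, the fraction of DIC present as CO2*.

α₀ = 1 / (1 + K1/[H⁺] + K1K2/[H⁺]²) = 1 / (1 + 10^+1.60 + 10^+0.25)
   = 1 / (1 + 39.811 + 1.7783) = 1/42.589 = 0.02348

α₀ = 0.0235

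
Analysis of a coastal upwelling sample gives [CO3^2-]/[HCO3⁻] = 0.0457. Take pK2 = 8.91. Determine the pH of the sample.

pH = 7.57

From K2 = [H⁺][CO3^2-]/[HCO3⁻]:  pH = pK2 + log₁₀([CO3^2-]/[HCO3⁻])
log₁₀(0.0457) = -1.340
pH = 8.91 + (-1.340) = 7.57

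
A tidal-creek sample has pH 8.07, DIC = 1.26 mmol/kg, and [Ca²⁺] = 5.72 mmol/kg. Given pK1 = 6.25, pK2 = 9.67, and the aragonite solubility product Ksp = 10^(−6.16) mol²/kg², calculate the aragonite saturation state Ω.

Ω = 0.252

α₂ = 1 / (1 + [H⁺]/K2 + [H⁺]²/(K1K2)) = 1 / (1 + 10^+1.60 + 10^-0.22)
   = 1 / (1 + 39.811 + 0.60256) = 1/41.413 = 0.02415
[CO3²⁻] = α₂ × DIC = 0.02415 × 1.26 = 0.03043 mmol/kg
Ksp = 10^(−6.16) = 6.918×10^-7
Ω = [Ca²⁺][CO3²⁻]/Ksp = (5.72×10^-3)(3.043×10^-5) / 6.918×10^-7 = 0.252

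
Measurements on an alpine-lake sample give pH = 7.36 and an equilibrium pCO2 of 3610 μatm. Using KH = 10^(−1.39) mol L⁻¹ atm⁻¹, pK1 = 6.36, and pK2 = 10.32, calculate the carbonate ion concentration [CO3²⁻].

[CO3²⁻] = 1.61 μmol/L

[CO2*] = KH · pCO2 = 10^(−1.39) × 3610×10^-6 = 1.471×10^-4 mol/L
α₀ = 1/(1 + K1/[H⁺] + K1K2/[H⁺]²) = 1/(1 + 10^+1.00 + 10^-1.96) = 0.09082
DIC = [CO2*]/α₀ = 1.471×10^-4 / 0.09082 = 1.619 mmol/L
[CO3²⁻] = α₂·DIC; α₂ = 0.0009958, so [CO3²⁻] = 0.0009958 × 1.619 = 0.00161 mmol/L = 1.61 μmol/L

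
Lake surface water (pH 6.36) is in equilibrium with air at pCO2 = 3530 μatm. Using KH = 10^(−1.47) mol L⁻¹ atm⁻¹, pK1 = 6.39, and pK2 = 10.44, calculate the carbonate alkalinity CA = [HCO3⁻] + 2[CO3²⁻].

CA = 0.112 mmol/L

[CO2*] = KH · pCO2 = 10^(−1.47) × 3530×10^-6 = 1.196×10^-4 mol/L
α₀ = 1/(1 + K1/[H⁺] + K1K2/[H⁺]²) = 1/(1 + 10^-0.03 + 10^-4.11) = 0.5172
DIC = [CO2*]/α₀ = 1.196×10^-4 / 0.5172 = 0.2312 mmol/L
CA = (α₁ + 2α₂)·DIC = (0.4827 + 2×4.015×10^-5) × 0.2312 = 0.112 mmol/L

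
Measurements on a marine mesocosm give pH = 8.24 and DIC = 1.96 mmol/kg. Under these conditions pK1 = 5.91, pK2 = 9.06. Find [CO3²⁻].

α₂ = 1 / (1 + [H⁺]/K2 + [H⁺]²/(K1K2)) = 1 / (1 + 10^+0.82 + 10^-1.51)
   = 1 / (1 + 6.6069 + 0.030903) = 1/7.6378 = 0.1309
[CO3²⁻] = α₂ × DIC = 0.1309 × 1.96 = 0.257 mmol/kg

[CO3²⁻] = 0.257 mmol/kg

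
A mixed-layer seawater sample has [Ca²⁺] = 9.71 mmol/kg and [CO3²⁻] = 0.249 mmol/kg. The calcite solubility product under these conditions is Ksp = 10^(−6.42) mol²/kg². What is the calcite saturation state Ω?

Ksp = 10^(−6.42) = 3.802×10^-7
Ω = [Ca²⁺][CO3²⁻]/Ksp = (9.71×10^-3)(0.249×10^-3) / 3.802×10^-7 = 6.36

Ω = 6.36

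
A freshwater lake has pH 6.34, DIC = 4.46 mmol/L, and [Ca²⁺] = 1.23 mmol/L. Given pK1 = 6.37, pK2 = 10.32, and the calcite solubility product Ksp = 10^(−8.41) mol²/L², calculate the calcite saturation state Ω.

Ω = 0.0713

α₂ = 1 / (1 + [H⁺]/K2 + [H⁺]²/(K1K2)) = 1 / (1 + 10^+3.98 + 10^+4.01)
   = 1 / (1 + 9549.9 + 1.0233×10^4) = 1/1.9784×10^4 = 5.055×10^-5
[CO3²⁻] = α₂ × DIC = 5.055×10^-5 × 4.46 = 0.0002254 mmol/L = 0.2254 μmol/L
Ksp = 10^(−8.41) = 3.890×10^-9
Ω = [Ca²⁺][CO3²⁻]/Ksp = (1.23×10^-3)(2.254×10^-7) / 3.890×10^-9 = 0.0713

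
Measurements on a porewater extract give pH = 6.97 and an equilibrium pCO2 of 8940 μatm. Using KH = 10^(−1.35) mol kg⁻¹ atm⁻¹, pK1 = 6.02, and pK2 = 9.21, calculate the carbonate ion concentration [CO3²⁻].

[CO2*] = KH · pCO2 = 10^(−1.35) × 8940×10^-6 = 3.993×10^-4 mol/kg
α₀ = 1/(1 + K1/[H⁺] + K1K2/[H⁺]²) = 1/(1 + 10^+0.95 + 10^-1.29) = 0.1004
DIC = [CO2*]/α₀ = 3.993×10^-4 / 0.1004 = 3.979 mmol/kg
[CO3²⁻] = α₂·DIC; α₂ = 0.005147, so [CO3²⁻] = 0.005147 × 3.979 = 0.0205 mmol/kg

[CO3²⁻] = 0.0205 mmol/kg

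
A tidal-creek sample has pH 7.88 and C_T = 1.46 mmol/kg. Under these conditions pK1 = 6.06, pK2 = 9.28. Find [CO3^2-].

α₂ = 1 / (1 + [H⁺]/K2 + [H⁺]²/(K1K2)) = 1 / (1 + 10^+1.40 + 10^-0.42)
   = 1 / (1 + 25.119 + 0.38019) = 1/26.499 = 0.03774
[CO3²⁻] = α₂ × DIC = 0.03774 × 1.46 = 0.0551 mmol/kg

[CO3²⁻] = 0.0551 mmol/kg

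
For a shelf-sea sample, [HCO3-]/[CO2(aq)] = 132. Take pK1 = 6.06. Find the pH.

From K1 = [H⁺][HCO3-]/[CO2(aq)]:  pH = pK1 + log₁₀([HCO3-]/[CO2(aq)])
log₁₀(132) = +2.121
pH = 6.06 + (+2.121) = 8.18

pH = 8.18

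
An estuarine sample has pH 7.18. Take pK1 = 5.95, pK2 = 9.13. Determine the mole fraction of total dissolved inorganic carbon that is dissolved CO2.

α₀ = 0.0550

α₀ = 1 / (1 + K1/[H⁺] + K1K2/[H⁺]²) = 1 / (1 + 10^+1.23 + 10^-0.72)
   = 1 / (1 + 16.982 + 0.19055) = 1/18.173 = 0.05503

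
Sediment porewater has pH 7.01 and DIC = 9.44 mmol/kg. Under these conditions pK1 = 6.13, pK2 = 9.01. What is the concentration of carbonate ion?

[CO3²⁻] = 0.0827 mmol/kg

α₂ = 1 / (1 + [H⁺]/K2 + [H⁺]²/(K1K2)) = 1 / (1 + 10^+2.00 + 10^+1.12)
   = 1 / (1 + 100.00 + 13.183) = 1/114.18 = 0.008758
[CO3²⁻] = α₂ × DIC = 0.008758 × 9.44 = 0.0827 mmol/kg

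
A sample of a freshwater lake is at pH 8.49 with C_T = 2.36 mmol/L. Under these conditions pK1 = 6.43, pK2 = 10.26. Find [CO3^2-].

[CO3²⁻] = 0.0391 mmol/L

α₂ = 1 / (1 + [H⁺]/K2 + [H⁺]²/(K1K2)) = 1 / (1 + 10^+1.77 + 10^-0.29)
   = 1 / (1 + 58.884 + 0.51286) = 1/60.397 = 0.01656
[CO3²⁻] = α₂ × DIC = 0.01656 × 2.36 = 0.0391 mmol/L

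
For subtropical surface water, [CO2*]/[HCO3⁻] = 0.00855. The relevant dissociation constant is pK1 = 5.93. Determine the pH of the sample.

From K1 = [H⁺][HCO3⁻]/[CO2*]:  pH = pK1 − log₁₀([CO2*]/[HCO3⁻])
log₁₀(0.00855) = -2.068
pH = 5.93 − (-2.068) = 8.00

pH = 8.00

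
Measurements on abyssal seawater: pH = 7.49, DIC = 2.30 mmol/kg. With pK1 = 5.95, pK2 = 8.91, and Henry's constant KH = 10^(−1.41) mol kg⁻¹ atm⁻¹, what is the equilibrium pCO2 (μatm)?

α₀ = 1 / (1 + K1/[H⁺] + K1K2/[H⁺]²) = 1 / (1 + 10^+1.54 + 10^+0.12)
   = 1 / (1 + 34.674 + 1.3183) = 1/36.992 = 0.02703
[CO2*] = α₀ × DIC = 0.02703 × 2.30 = 0.06218 mmol/kg
pCO2 = [CO2*]/KH = 6.218×10^-5 / 3.890×10^-2 = 1600 μatm

pCO2 = 1600 μatm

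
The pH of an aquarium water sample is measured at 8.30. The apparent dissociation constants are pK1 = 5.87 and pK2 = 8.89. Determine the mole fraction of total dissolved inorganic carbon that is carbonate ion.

α₂ = 1 / (1 + [H⁺]/K2 + [H⁺]²/(K1K2)) = 1 / (1 + 10^+0.59 + 10^-1.84)
   = 1 / (1 + 3.8905 + 0.014454) = 1/4.9049 = 0.2039

α₂ = 0.204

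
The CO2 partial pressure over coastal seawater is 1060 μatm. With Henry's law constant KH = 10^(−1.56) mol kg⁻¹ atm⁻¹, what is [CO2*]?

[CO2*] = 29.2 μmol/kg

KH = 10^(−1.56) = 2.754×10^-2 mol kg⁻¹ atm⁻¹
[CO2*] = KH · pCO2 = 2.754×10^-2 × 1060×10^-6 atm = 2.92×10^-5 mol/kg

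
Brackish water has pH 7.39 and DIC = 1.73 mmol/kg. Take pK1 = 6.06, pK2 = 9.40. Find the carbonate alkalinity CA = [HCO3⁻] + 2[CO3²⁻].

CA = [HCO3⁻] + 2[CO3²⁻] = (α₁ + 2α₂)·DIC
At pH 7.39: [H⁺]/K1 = 10^-1.33 = 0.046774, K2/[H⁺] = 10^-2.01 = 0.0097724
α₁ = 1/(1 + 0.046774 + 0.0097724) = 1/1.0565 = 0.9465; α₂ = α₁·K2/[H⁺] = 0.009249
α₁ + 2α₂ = 0.9650
CA = 0.9650 × 1.73 = 1.67 mmol/kg

CA = 1.67 mmol/kg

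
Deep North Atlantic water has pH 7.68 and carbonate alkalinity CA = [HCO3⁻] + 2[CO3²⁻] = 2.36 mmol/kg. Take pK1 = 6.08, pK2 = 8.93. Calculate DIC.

DIC = 2.29 mmol/kg

CA = [HCO3⁻] + 2[CO3²⁻] = (α₁ + 2α₂)·DIC
At pH 7.68: [H⁺]/K1 = 10^-1.60 = 0.025119, K2/[H⁺] = 10^-1.25 = 0.056234
α₁ = 1/(1 + 0.025119 + 0.056234) = 1/1.0814 = 0.9248; α₂ = α₁·K2/[H⁺] = 0.05200
α₁ + 2α₂ = 1.0288
DIC = CA / (α₁ + 2α₂) = 2.36 / 1.0288 = 2.29 mmol/kg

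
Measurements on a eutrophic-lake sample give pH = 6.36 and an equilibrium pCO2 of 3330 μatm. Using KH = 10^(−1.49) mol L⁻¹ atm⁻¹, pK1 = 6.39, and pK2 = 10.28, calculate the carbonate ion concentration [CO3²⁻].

[CO2*] = KH · pCO2 = 10^(−1.49) × 3330×10^-6 = 1.078×10^-4 mol/L
α₀ = 1/(1 + K1/[H⁺] + K1K2/[H⁺]²) = 1/(1 + 10^-0.03 + 10^-3.95) = 0.5172
DIC = [CO2*]/α₀ = 1.078×10^-4 / 0.5172 = 0.2083 mmol/L
[CO3²⁻] = α₂·DIC; α₂ = 5.803×10^-5, so [CO3²⁻] = 5.803×10^-5 × 0.2083 = 1.21×10^-5 mmol/L = 0.0121 μmol/L

[CO3²⁻] = 0.0121 μmol/L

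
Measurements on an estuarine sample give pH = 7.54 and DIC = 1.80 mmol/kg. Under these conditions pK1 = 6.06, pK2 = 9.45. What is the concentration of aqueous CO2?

α₀ = 1 / (1 + K1/[H⁺] + K1K2/[H⁺]²) = 1 / (1 + 10^+1.48 + 10^-0.43)
   = 1 / (1 + 30.200 + 0.37154) = 1/31.571 = 0.03167
[CO2*] = α₀ × DIC = 0.03167 × 1.80 = 0.0570 mmol/kg

[CO2*] = 0.0570 mmol/kg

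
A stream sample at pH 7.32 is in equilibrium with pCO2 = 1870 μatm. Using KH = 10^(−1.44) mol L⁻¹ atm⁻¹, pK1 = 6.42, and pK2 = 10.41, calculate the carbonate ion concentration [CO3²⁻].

[CO3²⁻] = 0.438 μmol/L

[CO2*] = KH · pCO2 = 10^(−1.44) × 1870×10^-6 = 6.790×10^-5 mol/L
α₀ = 1/(1 + K1/[H⁺] + K1K2/[H⁺]²) = 1/(1 + 10^+0.90 + 10^-2.19) = 0.1117
DIC = [CO2*]/α₀ = 6.790×10^-5 / 0.1117 = 0.6076 mmol/L
[CO3²⁻] = α₂·DIC; α₂ = 0.0007214, so [CO3²⁻] = 0.0007214 × 0.6076 = 0.000438 mmol/L = 0.438 μmol/L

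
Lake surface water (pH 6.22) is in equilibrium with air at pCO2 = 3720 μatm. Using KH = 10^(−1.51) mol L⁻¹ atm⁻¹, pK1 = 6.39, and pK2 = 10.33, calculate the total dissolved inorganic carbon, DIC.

[CO2*] = KH · pCO2 = 10^(−1.51) × 3720×10^-6 = 1.150×10^-4 mol/L
α₀ = 1/(1 + K1/[H⁺] + K1K2/[H⁺]²) = 1/(1 + 10^-0.17 + 10^-4.28) = 0.5966
DIC = [CO2*]/α₀ = 1.150×10^-4 / 0.5966 = 0.193 mmol/L

DIC = 0.193 mmol/L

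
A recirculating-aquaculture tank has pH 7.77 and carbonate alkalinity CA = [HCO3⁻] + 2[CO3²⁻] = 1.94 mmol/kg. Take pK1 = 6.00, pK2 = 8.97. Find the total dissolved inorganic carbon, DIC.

DIC = 1.86 mmol/kg

CA = [HCO3⁻] + 2[CO3²⁻] = (α₁ + 2α₂)·DIC
At pH 7.77: [H⁺]/K1 = 10^-1.77 = 0.016982, K2/[H⁺] = 10^-1.20 = 0.063096
α₁ = 1/(1 + 0.016982 + 0.063096) = 1/1.0801 = 0.9259; α₂ = α₁·K2/[H⁺] = 0.05842
α₁ + 2α₂ = 1.0427
DIC = CA / (α₁ + 2α₂) = 1.94 / 1.0427 = 1.86 mmol/kg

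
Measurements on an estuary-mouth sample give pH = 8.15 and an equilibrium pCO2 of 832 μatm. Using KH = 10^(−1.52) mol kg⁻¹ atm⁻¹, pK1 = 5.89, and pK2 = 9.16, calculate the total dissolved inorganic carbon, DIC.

DIC = 5.04 mmol/kg

[CO2*] = KH · pCO2 = 10^(−1.52) × 832×10^-6 = 2.513×10^-5 mol/kg
α₀ = 1/(1 + K1/[H⁺] + K1K2/[H⁺]²) = 1/(1 + 10^+2.26 + 10^+1.25) = 0.004981
DIC = [CO2*]/α₀ = 2.513×10^-5 / 0.004981 = 5.04 mmol/kg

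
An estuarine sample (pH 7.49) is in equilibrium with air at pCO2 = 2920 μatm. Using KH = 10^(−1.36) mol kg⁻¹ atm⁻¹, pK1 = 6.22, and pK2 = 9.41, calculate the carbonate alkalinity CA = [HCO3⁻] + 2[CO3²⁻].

CA = 2.43 mmol/kg

[CO2*] = KH · pCO2 = 10^(−1.36) × 2920×10^-6 = 1.275×10^-4 mol/kg
α₀ = 1/(1 + K1/[H⁺] + K1K2/[H⁺]²) = 1/(1 + 10^+1.27 + 10^-0.65) = 0.05039
DIC = [CO2*]/α₀ = 1.275×10^-4 / 0.05039 = 2.529 mmol/kg
CA = (α₁ + 2α₂)·DIC = (0.9383 + 2×0.01128) × 2.529 = 2.43 mmol/kg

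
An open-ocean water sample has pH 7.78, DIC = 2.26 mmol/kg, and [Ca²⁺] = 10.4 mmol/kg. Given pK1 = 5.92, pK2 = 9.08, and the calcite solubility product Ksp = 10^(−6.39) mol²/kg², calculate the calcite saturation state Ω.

α₂ = 1 / (1 + [H⁺]/K2 + [H⁺]²/(K1K2)) = 1 / (1 + 10^+1.30 + 10^-0.56)
   = 1 / (1 + 19.953 + 0.27542) = 1/21.228 = 0.04711
[CO3²⁻] = α₂ × DIC = 0.04711 × 2.26 = 0.1065 mmol/kg
Ksp = 10^(−6.39) = 4.074×10^-7
Ω = [Ca²⁺][CO3²⁻]/Ksp = (10.4×10^-3)(1.065×10^-4) / 4.074×10^-7 = 2.72

Ω = 2.72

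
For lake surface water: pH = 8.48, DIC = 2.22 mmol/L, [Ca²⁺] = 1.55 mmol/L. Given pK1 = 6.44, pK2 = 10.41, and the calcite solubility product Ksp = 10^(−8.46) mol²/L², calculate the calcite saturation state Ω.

α₂ = 1 / (1 + [H⁺]/K2 + [H⁺]²/(K1K2)) = 1 / (1 + 10^+1.93 + 10^-0.11)
   = 1 / (1 + 85.114 + 0.77625) = 1/86.890 = 0.01151
[CO3²⁻] = α₂ × DIC = 0.01151 × 2.22 = 0.02555 mmol/L
Ksp = 10^(−8.46) = 3.467×10^-9
Ω = [Ca²⁺][CO3²⁻]/Ksp = (1.55×10^-3)(2.555×10^-5) / 3.467×10^-9 = 11.4

Ω = 11.4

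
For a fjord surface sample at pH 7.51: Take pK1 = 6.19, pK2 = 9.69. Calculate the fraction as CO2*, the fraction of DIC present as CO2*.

α₀ = 0.0454

α₀ = 1 / (1 + K1/[H⁺] + K1K2/[H⁺]²) = 1 / (1 + 10^+1.32 + 10^-0.86)
   = 1 / (1 + 20.893 + 0.13804) = 1/22.031 = 0.04539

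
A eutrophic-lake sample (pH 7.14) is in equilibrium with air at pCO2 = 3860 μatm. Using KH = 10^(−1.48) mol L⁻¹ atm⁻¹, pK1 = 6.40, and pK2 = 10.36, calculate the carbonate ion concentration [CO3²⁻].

[CO3²⁻] = 0.423 μmol/L

[CO2*] = KH · pCO2 = 10^(−1.48) × 3860×10^-6 = 1.278×10^-4 mol/L
α₀ = 1/(1 + K1/[H⁺] + K1K2/[H⁺]²) = 1/(1 + 10^+0.74 + 10^-2.48) = 0.1539
DIC = [CO2*]/α₀ = 1.278×10^-4 / 0.1539 = 0.8306 mmol/L
[CO3²⁻] = α₂·DIC; α₂ = 0.0005095, so [CO3²⁻] = 0.0005095 × 0.8306 = 0.000423 mmol/L = 0.423 μmol/L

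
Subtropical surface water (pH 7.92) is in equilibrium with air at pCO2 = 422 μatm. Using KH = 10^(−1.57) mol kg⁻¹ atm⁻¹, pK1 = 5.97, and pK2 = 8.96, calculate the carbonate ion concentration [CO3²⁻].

[CO3²⁻] = 0.0923 mmol/kg

[CO2*] = KH · pCO2 = 10^(−1.57) × 422×10^-6 = 1.136×10^-5 mol/kg
α₀ = 1/(1 + K1/[H⁺] + K1K2/[H⁺]²) = 1/(1 + 10^+1.95 + 10^+0.91) = 0.01018
DIC = [CO2*]/α₀ = 1.136×10^-5 / 0.01018 = 1.116 mmol/kg
[CO3²⁻] = α₂·DIC; α₂ = 0.08273, so [CO3²⁻] = 0.08273 × 1.116 = 0.0923 mmol/kg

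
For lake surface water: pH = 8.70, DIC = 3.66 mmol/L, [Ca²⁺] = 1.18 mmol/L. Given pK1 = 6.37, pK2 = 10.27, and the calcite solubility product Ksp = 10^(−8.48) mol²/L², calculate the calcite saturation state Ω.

α₂ = 1 / (1 + [H⁺]/K2 + [H⁺]²/(K1K2)) = 1 / (1 + 10^+1.57 + 10^-0.76)
   = 1 / (1 + 37.154 + 0.17378) = 1/38.327 = 0.02609
[CO3²⁻] = α₂ × DIC = 0.02609 × 3.66 = 0.09549 mmol/L
Ksp = 10^(−8.48) = 3.311×10^-9
Ω = [Ca²⁺][CO3²⁻]/Ksp = (1.18×10^-3)(9.549×10^-5) / 3.311×10^-9 = 34.0

Ω = 34.0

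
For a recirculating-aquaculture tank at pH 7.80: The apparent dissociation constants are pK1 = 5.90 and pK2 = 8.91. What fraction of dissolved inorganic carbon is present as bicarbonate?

α₁ = 0.917

α₁ = 1 / (1 + [H⁺]/K1 + K2/[H⁺]) = 1 / (1 + 10^-1.90 + 10^-1.11)
   = 1 / (1 + 0.012589 + 0.077625) = 1/1.0902 = 0.9173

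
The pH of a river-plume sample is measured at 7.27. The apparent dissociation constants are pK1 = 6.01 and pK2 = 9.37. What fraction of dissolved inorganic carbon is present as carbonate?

α₂ = 1 / (1 + [H⁺]/K2 + [H⁺]²/(K1K2)) = 1 / (1 + 10^+2.10 + 10^+0.84)
   = 1 / (1 + 125.89 + 6.9183) = 1/133.81 = 0.007473

α₂ = 0.00747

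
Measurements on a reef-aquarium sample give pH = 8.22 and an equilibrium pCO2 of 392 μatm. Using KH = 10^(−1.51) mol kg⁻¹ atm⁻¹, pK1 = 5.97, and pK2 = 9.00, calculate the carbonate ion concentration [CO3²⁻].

[CO2*] = KH · pCO2 = 10^(−1.51) × 392×10^-6 = 1.211×10^-5 mol/kg
α₀ = 1/(1 + K1/[H⁺] + K1K2/[H⁺]²) = 1/(1 + 10^+2.25 + 10^+1.47) = 0.004800
DIC = [CO2*]/α₀ = 1.211×10^-5 / 0.004800 = 2.524 mmol/kg
[CO3²⁻] = α₂·DIC; α₂ = 0.1417, so [CO3²⁻] = 0.1417 × 2.524 = 0.358 mmol/kg

[CO3²⁻] = 0.358 mmol/kg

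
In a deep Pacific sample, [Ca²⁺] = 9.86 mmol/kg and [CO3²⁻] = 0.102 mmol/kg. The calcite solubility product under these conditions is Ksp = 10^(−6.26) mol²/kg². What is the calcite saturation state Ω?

Ω = 1.83

Ksp = 10^(−6.26) = 5.495×10^-7
Ω = [Ca²⁺][CO3²⁻]/Ksp = (9.86×10^-3)(0.102×10^-3) / 5.495×10^-7 = 1.83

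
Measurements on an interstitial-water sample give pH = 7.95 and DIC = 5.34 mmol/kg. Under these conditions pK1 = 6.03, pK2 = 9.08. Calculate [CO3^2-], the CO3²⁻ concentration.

[CO3²⁻] = 0.364 mmol/kg

α₂ = 1 / (1 + [H⁺]/K2 + [H⁺]²/(K1K2)) = 1 / (1 + 10^+1.13 + 10^-0.79)
   = 1 / (1 + 13.490 + 0.16218) = 1/14.652 = 0.06825
[CO3²⁻] = α₂ × DIC = 0.06825 × 5.34 = 0.364 mmol/kg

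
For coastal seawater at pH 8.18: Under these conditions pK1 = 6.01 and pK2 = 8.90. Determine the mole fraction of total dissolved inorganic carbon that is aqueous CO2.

α₀ = 0.00565

α₀ = 1 / (1 + K1/[H⁺] + K1K2/[H⁺]²) = 1 / (1 + 10^+2.17 + 10^+1.45)
   = 1 / (1 + 147.91 + 28.184) = 1/177.09 = 0.005647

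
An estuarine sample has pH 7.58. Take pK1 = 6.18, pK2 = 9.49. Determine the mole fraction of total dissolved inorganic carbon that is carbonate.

α₂ = 1 / (1 + [H⁺]/K2 + [H⁺]²/(K1K2)) = 1 / (1 + 10^+1.91 + 10^+0.51)
   = 1 / (1 + 81.283 + 3.2359) = 1/85.519 = 0.01169

α₂ = 0.0117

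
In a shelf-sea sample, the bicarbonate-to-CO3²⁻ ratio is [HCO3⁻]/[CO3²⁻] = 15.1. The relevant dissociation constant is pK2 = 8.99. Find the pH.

From K2 = [H⁺][CO3²⁻]/[HCO3⁻]:  pH = pK2 − log₁₀([HCO3⁻]/[CO3²⁻])
log₁₀(15.1) = +1.179
pH = 8.99 − (+1.179) = 7.81

pH = 7.81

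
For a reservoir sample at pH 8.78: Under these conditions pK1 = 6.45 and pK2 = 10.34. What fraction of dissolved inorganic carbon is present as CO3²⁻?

α₂ = 0.0267

α₂ = 1 / (1 + [H⁺]/K2 + [H⁺]²/(K1K2)) = 1 / (1 + 10^+1.56 + 10^-0.77)
   = 1 / (1 + 36.308 + 0.16982) = 1/37.478 = 0.02668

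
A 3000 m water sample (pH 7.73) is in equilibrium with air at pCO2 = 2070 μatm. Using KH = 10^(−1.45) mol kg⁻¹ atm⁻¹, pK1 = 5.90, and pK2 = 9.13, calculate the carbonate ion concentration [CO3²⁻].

[CO2*] = KH · pCO2 = 10^(−1.45) × 2070×10^-6 = 7.345×10^-5 mol/kg
α₀ = 1/(1 + K1/[H⁺] + K1K2/[H⁺]²) = 1/(1 + 10^+1.83 + 10^+0.43) = 0.01403
DIC = [CO2*]/α₀ = 7.345×10^-5 / 0.01403 = 5.237 mmol/kg
[CO3²⁻] = α₂·DIC; α₂ = 0.03775, so [CO3²⁻] = 0.03775 × 5.237 = 0.198 mmol/kg

[CO3²⁻] = 0.198 mmol/kg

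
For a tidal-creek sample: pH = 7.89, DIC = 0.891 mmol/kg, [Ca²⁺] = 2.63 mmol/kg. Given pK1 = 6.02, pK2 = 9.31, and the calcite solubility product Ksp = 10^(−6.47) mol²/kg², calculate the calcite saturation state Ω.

Ω = 0.250

α₂ = 1 / (1 + [H⁺]/K2 + [H⁺]²/(K1K2)) = 1 / (1 + 10^+1.42 + 10^-0.45)
   = 1 / (1 + 26.303 + 0.35481) = 1/27.657 = 0.03616
[CO3²⁻] = α₂ × DIC = 0.03616 × 0.891 = 0.03222 mmol/kg
Ksp = 10^(−6.47) = 3.388×10^-7
Ω = [Ca²⁺][CO3²⁻]/Ksp = (2.63×10^-3)(3.222×10^-5) / 3.388×10^-7 = 0.250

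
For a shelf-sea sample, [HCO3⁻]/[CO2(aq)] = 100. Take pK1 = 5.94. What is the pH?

From K1 = [H⁺][HCO3⁻]/[CO2(aq)]:  pH = pK1 + log₁₀([HCO3⁻]/[CO2(aq)])
log₁₀(100) = +2.000
pH = 5.94 + (+2.000) = 7.94

pH = 7.94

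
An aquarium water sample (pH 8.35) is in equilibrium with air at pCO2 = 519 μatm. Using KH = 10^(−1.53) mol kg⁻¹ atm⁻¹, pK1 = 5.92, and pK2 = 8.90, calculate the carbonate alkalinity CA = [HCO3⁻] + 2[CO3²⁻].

CA = 6.45 mmol/kg

[CO2*] = KH · pCO2 = 10^(−1.53) × 519×10^-6 = 1.532×10^-5 mol/kg
α₀ = 1/(1 + K1/[H⁺] + K1K2/[H⁺]²) = 1/(1 + 10^+2.43 + 10^+1.88) = 0.002890
DIC = [CO2*]/α₀ = 1.532×10^-5 / 0.002890 = 5.300 mmol/kg
CA = (α₁ + 2α₂)·DIC = (0.7779 + 2×0.2192) × 5.300 = 6.45 mmol/kg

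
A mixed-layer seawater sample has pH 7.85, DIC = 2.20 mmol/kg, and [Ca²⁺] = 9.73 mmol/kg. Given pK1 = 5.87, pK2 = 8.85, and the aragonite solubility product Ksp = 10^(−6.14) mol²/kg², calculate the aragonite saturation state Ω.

α₂ = 1 / (1 + [H⁺]/K2 + [H⁺]²/(K1K2)) = 1 / (1 + 10^+1.00 + 10^-0.98)
   = 1 / (1 + 10.000 + 0.10471) = 1/11.105 = 0.09005
[CO3²⁻] = α₂ × DIC = 0.09005 × 2.20 = 0.1981 mmol/kg
Ksp = 10^(−6.14) = 7.244×10^-7
Ω = [Ca²⁺][CO3²⁻]/Ksp = (9.73×10^-3)(1.981×10^-4) / 7.244×10^-7 = 2.66

Ω = 2.66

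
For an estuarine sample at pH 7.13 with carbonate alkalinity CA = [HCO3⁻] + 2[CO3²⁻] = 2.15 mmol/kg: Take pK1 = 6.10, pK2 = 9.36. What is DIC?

DIC = 2.34 mmol/kg

CA = [HCO3⁻] + 2[CO3²⁻] = (α₁ + 2α₂)·DIC
At pH 7.13: [H⁺]/K1 = 10^-1.03 = 0.093325, K2/[H⁺] = 10^-2.23 = 0.0058884
α₁ = 1/(1 + 0.093325 + 0.0058884) = 1/1.0992 = 0.9097; α₂ = α₁·K2/[H⁺] = 0.005357
α₁ + 2α₂ = 0.9205
DIC = CA / (α₁ + 2α₂) = 2.15 / 0.9205 = 2.34 mmol/kg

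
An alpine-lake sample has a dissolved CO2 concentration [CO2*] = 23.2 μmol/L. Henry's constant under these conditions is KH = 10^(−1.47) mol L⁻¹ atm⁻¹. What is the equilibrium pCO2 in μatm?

pCO2 = 685 μatm

KH = 10^(−1.47) = 3.388×10^-2 mol L⁻¹ atm⁻¹
pCO2 = [CO2*]/KH = 23.2×10^-6 / 3.388×10^-2 = 6.85×10^-4 atm = 685 μatm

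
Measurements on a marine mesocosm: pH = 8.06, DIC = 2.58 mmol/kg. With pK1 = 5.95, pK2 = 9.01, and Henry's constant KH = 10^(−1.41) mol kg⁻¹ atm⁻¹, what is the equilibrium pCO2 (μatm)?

α₀ = 1 / (1 + K1/[H⁺] + K1K2/[H⁺]²) = 1 / (1 + 10^+2.11 + 10^+1.16)
   = 1 / (1 + 128.82 + 14.454) = 1/144.28 = 0.006931
[CO2*] = α₀ × DIC = 0.006931 × 2.58 = 0.01788 mmol/kg = 17.88 μmol/kg
pCO2 = [CO2*]/KH = 1.788×10^-5 / 3.890×10^-2 = 460 μatm

pCO2 = 460 μatm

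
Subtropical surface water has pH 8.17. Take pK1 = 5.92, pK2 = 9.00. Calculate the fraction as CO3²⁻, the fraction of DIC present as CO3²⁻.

α₂ = 1 / (1 + [H⁺]/K2 + [H⁺]²/(K1K2)) = 1 / (1 + 10^+0.83 + 10^-1.42)
   = 1 / (1 + 6.7608 + 0.038019) = 1/7.7988 = 0.1282

α₂ = 0.128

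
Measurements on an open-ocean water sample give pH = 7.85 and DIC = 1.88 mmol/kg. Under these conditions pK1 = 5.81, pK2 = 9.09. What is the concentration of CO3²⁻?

[CO3²⁻] = 0.101 mmol/kg

α₂ = 1 / (1 + [H⁺]/K2 + [H⁺]²/(K1K2)) = 1 / (1 + 10^+1.24 + 10^-0.80)
   = 1 / (1 + 17.378 + 0.15849) = 1/18.536 = 0.05395
[CO3²⁻] = α₂ × DIC = 0.05395 × 1.88 = 0.101 mmol/kg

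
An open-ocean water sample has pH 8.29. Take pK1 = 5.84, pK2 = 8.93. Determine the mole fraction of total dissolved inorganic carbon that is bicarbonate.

α₁ = 0.811

α₁ = 1 / (1 + [H⁺]/K1 + K2/[H⁺]) = 1 / (1 + 10^-2.45 + 10^-0.64)
   = 1 / (1 + 0.0035481 + 0.22909) = 1/1.2326 = 0.8113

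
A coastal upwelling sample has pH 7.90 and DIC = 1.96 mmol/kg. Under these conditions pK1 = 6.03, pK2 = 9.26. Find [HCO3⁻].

α₁ = 1 / (1 + [H⁺]/K1 + K2/[H⁺]) = 1 / (1 + 10^-1.87 + 10^-1.36)
   = 1 / (1 + 0.013490 + 0.043652) = 1/1.0571 = 0.9459
[HCO3⁻] = α₁ × DIC = 0.9459 × 1.96 = 1.85 mmol/kg

[HCO3⁻] = 1.85 mmol/kg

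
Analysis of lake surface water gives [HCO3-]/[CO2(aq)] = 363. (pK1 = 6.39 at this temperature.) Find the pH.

pH = 8.95

From K1 = [H⁺][HCO3-]/[CO2(aq)]:  pH = pK1 + log₁₀([HCO3-]/[CO2(aq)])
log₁₀(363) = +2.560
pH = 6.39 + (+2.560) = 8.95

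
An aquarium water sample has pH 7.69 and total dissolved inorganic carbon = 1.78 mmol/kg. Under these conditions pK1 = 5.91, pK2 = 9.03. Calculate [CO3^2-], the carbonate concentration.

[CO3²⁻] = 0.0766 mmol/kg

α₂ = 1 / (1 + [H⁺]/K2 + [H⁺]²/(K1K2)) = 1 / (1 + 10^+1.34 + 10^-0.44)
   = 1 / (1 + 21.878 + 0.36308) = 1/23.241 = 0.04303
[CO3²⁻] = α₂ × DIC = 0.04303 × 1.78 = 0.0766 mmol/kg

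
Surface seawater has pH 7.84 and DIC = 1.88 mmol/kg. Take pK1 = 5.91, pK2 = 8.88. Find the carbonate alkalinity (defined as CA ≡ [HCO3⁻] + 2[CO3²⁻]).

CA = [HCO3⁻] + 2[CO3²⁻] = (α₁ + 2α₂)·DIC
At pH 7.84: [H⁺]/K1 = 10^-1.93 = 0.011749, K2/[H⁺] = 10^-1.04 = 0.091201
α₁ = 1/(1 + 0.011749 + 0.091201) = 1/1.1030 = 0.9067; α₂ = α₁·K2/[H⁺] = 0.08269
α₁ + 2α₂ = 1.0720
CA = 1.0720 × 1.88 = 2.02 mmol/kg

CA = 2.02 mmol/kg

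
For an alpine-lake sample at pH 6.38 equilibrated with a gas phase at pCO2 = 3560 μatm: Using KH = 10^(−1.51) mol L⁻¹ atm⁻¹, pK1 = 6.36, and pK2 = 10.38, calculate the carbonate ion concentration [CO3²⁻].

[CO2*] = KH · pCO2 = 10^(−1.51) × 3560×10^-6 = 1.100×10^-4 mol/L
α₀ = 1/(1 + K1/[H⁺] + K1K2/[H⁺]²) = 1/(1 + 10^+0.02 + 10^-3.98) = 0.4885
DIC = [CO2*]/α₀ = 1.100×10^-4 / 0.4885 = 0.2252 mmol/L
[CO3²⁻] = α₂·DIC; α₂ = 5.115×10^-5, so [CO3²⁻] = 5.115×10^-5 × 0.2252 = 1.15×10^-5 mmol/L = 0.0115 μmol/L

[CO3²⁻] = 0.0115 μmol/L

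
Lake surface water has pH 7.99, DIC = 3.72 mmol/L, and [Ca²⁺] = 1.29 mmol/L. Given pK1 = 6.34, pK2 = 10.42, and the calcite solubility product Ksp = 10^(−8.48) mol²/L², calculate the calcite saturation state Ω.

Ω = 5.25

α₂ = 1 / (1 + [H⁺]/K2 + [H⁺]²/(K1K2)) = 1 / (1 + 10^+2.43 + 10^+0.78)
   = 1 / (1 + 269.15 + 6.0256) = 1/276.18 = 0.003621
[CO3²⁻] = α₂ × DIC = 0.003621 × 3.72 = 0.01347 mmol/L = 13.47 μmol/L
Ksp = 10^(−8.48) = 3.311×10^-9
Ω = [Ca²⁺][CO3²⁻]/Ksp = (1.29×10^-3)(1.347×10^-5) / 3.311×10^-9 = 5.25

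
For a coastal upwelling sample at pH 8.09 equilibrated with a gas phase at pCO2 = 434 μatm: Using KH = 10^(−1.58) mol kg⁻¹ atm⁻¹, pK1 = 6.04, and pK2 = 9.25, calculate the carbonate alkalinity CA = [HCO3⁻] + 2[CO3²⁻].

CA = 1.46 mmol/kg

[CO2*] = KH · pCO2 = 10^(−1.58) × 434×10^-6 = 1.142×10^-5 mol/kg
α₀ = 1/(1 + K1/[H⁺] + K1K2/[H⁺]²) = 1/(1 + 10^+2.05 + 10^+0.89) = 0.008267
DIC = [CO2*]/α₀ = 1.142×10^-5 / 0.008267 = 1.381 mmol/kg
CA = (α₁ + 2α₂)·DIC = (0.9276 + 2×0.06417) × 1.381 = 1.46 mmol/kg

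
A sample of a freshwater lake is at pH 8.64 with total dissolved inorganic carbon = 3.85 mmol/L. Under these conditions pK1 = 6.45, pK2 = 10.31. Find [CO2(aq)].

[CO2*] = 0.0242 mmol/L

α₀ = 1 / (1 + K1/[H⁺] + K1K2/[H⁺]²) = 1 / (1 + 10^+2.19 + 10^+0.52)
   = 1 / (1 + 154.88 + 3.3113) = 1/159.19 = 0.006282
[CO2*] = α₀ × DIC = 0.006282 × 3.85 = 0.0242 mmol/L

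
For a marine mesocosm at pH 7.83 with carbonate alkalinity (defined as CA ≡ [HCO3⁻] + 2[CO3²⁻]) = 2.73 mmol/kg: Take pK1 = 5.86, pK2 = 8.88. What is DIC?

CA = [HCO3⁻] + 2[CO3²⁻] = (α₁ + 2α₂)·DIC
At pH 7.83: [H⁺]/K1 = 10^-1.97 = 0.010715, K2/[H⁺] = 10^-1.05 = 0.089125
α₁ = 1/(1 + 0.010715 + 0.089125) = 1/1.0998 = 0.9092; α₂ = α₁·K2/[H⁺] = 0.08103
α₁ + 2α₂ = 1.0713
DIC = CA / (α₁ + 2α₂) = 2.73 / 1.0713 = 2.55 mmol/kg

DIC = 2.55 mmol/kg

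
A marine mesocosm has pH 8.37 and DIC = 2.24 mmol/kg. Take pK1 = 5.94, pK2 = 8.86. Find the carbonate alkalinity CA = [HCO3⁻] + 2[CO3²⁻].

CA = 2.78 mmol/kg

CA = [HCO3⁻] + 2[CO3²⁻] = (α₁ + 2α₂)·DIC
At pH 8.37: [H⁺]/K1 = 10^-2.43 = 0.0037154, K2/[H⁺] = 10^-0.49 = 0.32359
α₁ = 1/(1 + 0.0037154 + 0.32359) = 1/1.3273 = 0.7534; α₂ = α₁·K2/[H⁺] = 0.2438
α₁ + 2α₂ = 1.2410
CA = 1.2410 × 2.24 = 2.78 mmol/kg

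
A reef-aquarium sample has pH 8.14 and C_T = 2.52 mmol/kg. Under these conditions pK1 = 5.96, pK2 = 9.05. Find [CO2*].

α₀ = 1 / (1 + K1/[H⁺] + K1K2/[H⁺]²) = 1 / (1 + 10^+2.18 + 10^+1.27)
   = 1 / (1 + 151.36 + 18.621) = 1/170.98 = 0.005849
[CO2*] = α₀ × DIC = 0.005849 × 2.52 = 0.0147 mmol/kg = 14.7 μmol/kg

[CO2*] = 14.7 μmol/kg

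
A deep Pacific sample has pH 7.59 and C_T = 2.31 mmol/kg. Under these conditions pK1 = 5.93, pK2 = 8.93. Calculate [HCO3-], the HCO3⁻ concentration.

[HCO3⁻] = 2.16 mmol/kg

α₁ = 1 / (1 + [H⁺]/K1 + K2/[H⁺]) = 1 / (1 + 10^-1.66 + 10^-1.34)
   = 1 / (1 + 0.021878 + 0.045709) = 1/1.0676 = 0.9367
[HCO3⁻] = α₁ × DIC = 0.9367 × 2.31 = 2.16 mmol/kg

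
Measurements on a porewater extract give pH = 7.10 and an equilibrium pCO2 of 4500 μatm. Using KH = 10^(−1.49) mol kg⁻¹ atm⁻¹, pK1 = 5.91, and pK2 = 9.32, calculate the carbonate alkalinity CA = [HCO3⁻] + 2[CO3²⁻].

[CO2*] = KH · pCO2 = 10^(−1.49) × 4500×10^-6 = 1.456×10^-4 mol/kg
α₀ = 1/(1 + K1/[H⁺] + K1K2/[H⁺]²) = 1/(1 + 10^+1.19 + 10^-1.03) = 0.06031
DIC = [CO2*]/α₀ = 1.456×10^-4 / 0.06031 = 2.415 mmol/kg
CA = (α₁ + 2α₂)·DIC = (0.9341 + 2×0.005628) × 2.415 = 2.28 mmol/kg

CA = 2.28 mmol/kg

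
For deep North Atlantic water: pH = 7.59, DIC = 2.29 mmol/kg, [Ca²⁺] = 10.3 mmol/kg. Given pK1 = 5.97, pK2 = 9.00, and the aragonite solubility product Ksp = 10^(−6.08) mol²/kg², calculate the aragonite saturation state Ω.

Ω = 1.04

α₂ = 1 / (1 + [H⁺]/K2 + [H⁺]²/(K1K2)) = 1 / (1 + 10^+1.41 + 10^-0.21)
   = 1 / (1 + 25.704 + 0.61660) = 1/27.321 = 0.03660
[CO3²⁻] = α₂ × DIC = 0.03660 × 2.29 = 0.08382 mmol/kg
Ksp = 10^(−6.08) = 8.318×10^-7
Ω = [Ca²⁺][CO3²⁻]/Ksp = (10.3×10^-3)(8.382×10^-5) / 8.318×10^-7 = 1.04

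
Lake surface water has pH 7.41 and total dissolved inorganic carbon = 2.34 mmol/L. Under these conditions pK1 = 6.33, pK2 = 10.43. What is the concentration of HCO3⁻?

α₁ = 1 / (1 + [H⁺]/K1 + K2/[H⁺]) = 1 / (1 + 10^-1.08 + 10^-3.02)
   = 1 / (1 + 0.083176 + 0.00095499) = 1/1.0841 = 0.9224
[HCO3⁻] = α₁ × DIC = 0.9224 × 2.34 = 2.16 mmol/L

[HCO3⁻] = 2.16 mmol/L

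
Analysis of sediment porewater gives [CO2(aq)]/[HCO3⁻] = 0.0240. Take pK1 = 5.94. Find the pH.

From K1 = [H⁺][HCO3⁻]/[CO2(aq)]:  pH = pK1 − log₁₀([CO2(aq)]/[HCO3⁻])
log₁₀(0.0240) = -1.620
pH = 5.94 − (-1.620) = 7.56

pH = 7.56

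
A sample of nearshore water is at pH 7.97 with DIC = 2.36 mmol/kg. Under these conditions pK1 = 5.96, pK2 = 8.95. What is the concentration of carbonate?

α₂ = 1 / (1 + [H⁺]/K2 + [H⁺]²/(K1K2)) = 1 / (1 + 10^+0.98 + 10^-1.03)
   = 1 / (1 + 9.5499 + 0.093325) = 1/10.643 = 0.09396
[CO3²⁻] = α₂ × DIC = 0.09396 × 2.36 = 0.222 mmol/kg

[CO3²⁻] = 0.222 mmol/kg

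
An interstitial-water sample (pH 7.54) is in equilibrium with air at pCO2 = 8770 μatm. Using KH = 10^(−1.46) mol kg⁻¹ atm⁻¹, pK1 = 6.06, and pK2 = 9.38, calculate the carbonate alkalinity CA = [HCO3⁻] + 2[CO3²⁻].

CA = 9.45 mmol/kg

[CO2*] = KH · pCO2 = 10^(−1.46) × 8770×10^-6 = 3.041×10^-4 mol/kg
α₀ = 1/(1 + K1/[H⁺] + K1K2/[H⁺]²) = 1/(1 + 10^+1.48 + 10^-0.36) = 0.03161
DIC = [CO2*]/α₀ = 3.041×10^-4 / 0.03161 = 9.620 mmol/kg
CA = (α₁ + 2α₂)·DIC = (0.9546 + 2×0.01380) × 9.620 = 9.45 mmol/kg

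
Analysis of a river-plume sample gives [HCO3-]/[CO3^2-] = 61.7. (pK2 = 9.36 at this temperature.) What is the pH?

From K2 = [H⁺][CO3^2-]/[HCO3-]:  pH = pK2 − log₁₀([HCO3-]/[CO3^2-])
log₁₀(61.7) = +1.790
pH = 9.36 − (+1.790) = 7.57

pH = 7.57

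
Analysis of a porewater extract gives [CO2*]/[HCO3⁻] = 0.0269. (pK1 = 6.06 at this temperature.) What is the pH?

pH = 7.63

From K1 = [H⁺][HCO3⁻]/[CO2*]:  pH = pK1 − log₁₀([CO2*]/[HCO3⁻])
log₁₀(0.0269) = -1.570
pH = 6.06 − (-1.570) = 7.63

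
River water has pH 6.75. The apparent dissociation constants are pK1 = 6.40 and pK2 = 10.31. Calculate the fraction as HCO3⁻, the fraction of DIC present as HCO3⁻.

α₁ = 1 / (1 + [H⁺]/K1 + K2/[H⁺]) = 1 / (1 + 10^-0.35 + 10^-3.56)
   = 1 / (1 + 0.44668 + 0.00027542) = 1/1.4470 = 0.6911

α₁ = 0.691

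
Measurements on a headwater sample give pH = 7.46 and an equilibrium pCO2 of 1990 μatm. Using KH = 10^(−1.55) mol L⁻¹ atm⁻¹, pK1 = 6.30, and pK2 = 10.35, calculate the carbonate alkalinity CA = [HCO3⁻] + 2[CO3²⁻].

CA = 0.813 mmol/L

[CO2*] = KH · pCO2 = 10^(−1.55) × 1990×10^-6 = 5.609×10^-5 mol/L
α₀ = 1/(1 + K1/[H⁺] + K1K2/[H⁺]²) = 1/(1 + 10^+1.16 + 10^-1.73) = 0.06463
DIC = [CO2*]/α₀ = 5.609×10^-5 / 0.06463 = 0.8678 mmol/L
CA = (α₁ + 2α₂)·DIC = (0.9342 + 2×0.001203) × 0.8678 = 0.813 mmol/L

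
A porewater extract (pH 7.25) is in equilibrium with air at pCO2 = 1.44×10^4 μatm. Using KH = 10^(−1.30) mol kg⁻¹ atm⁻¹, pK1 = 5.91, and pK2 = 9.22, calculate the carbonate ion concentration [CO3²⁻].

[CO3²⁻] = 0.169 mmol/kg

[CO2*] = KH · pCO2 = 10^(−1.30) × 1.44×10^4×10^-6 = 7.217×10^-4 mol/kg
α₀ = 1/(1 + K1/[H⁺] + K1K2/[H⁺]²) = 1/(1 + 10^+1.34 + 10^-0.63) = 0.04327
DIC = [CO2*]/α₀ = 7.217×10^-4 / 0.04327 = 16.68 mmol/kg
[CO3²⁻] = α₂·DIC; α₂ = 0.01014, so [CO3²⁻] = 0.01014 × 16.68 = 0.169 mmol/kg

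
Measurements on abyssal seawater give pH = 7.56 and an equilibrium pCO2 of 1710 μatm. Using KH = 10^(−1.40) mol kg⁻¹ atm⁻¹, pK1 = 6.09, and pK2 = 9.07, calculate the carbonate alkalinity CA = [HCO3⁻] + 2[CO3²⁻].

[CO2*] = KH · pCO2 = 10^(−1.40) × 1710×10^-6 = 6.808×10^-5 mol/kg
α₀ = 1/(1 + K1/[H⁺] + K1K2/[H⁺]²) = 1/(1 + 10^+1.47 + 10^-0.04) = 0.03182
DIC = [CO2*]/α₀ = 6.808×10^-5 / 0.03182 = 2.139 mmol/kg
CA = (α₁ + 2α₂)·DIC = (0.9392 + 2×0.02902) × 2.139 = 2.13 mmol/kg

CA = 2.13 mmol/kg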